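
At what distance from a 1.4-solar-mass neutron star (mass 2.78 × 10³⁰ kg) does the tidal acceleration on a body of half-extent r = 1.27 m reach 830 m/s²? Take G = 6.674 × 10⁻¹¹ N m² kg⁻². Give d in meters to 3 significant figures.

2GMr/d³ = a_tidal  ⇒  d = (2GMr / a_tidal)^(1/3)
d = (2 × 6.674×10⁻¹¹ × (2.78 × 10³⁰) × (1.27) / (830))^(1/3)
  = 8.28 × 10⁵ m

8.28 × 10⁵ m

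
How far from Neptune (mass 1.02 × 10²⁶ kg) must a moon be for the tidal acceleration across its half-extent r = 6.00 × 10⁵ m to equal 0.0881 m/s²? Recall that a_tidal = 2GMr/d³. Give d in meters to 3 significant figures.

4.53 × 10⁷ m

2GMr/d³ = a_tidal  ⇒  d = (2GMr / a_tidal)^(1/3)
d = (2 × 6.674×10⁻¹¹ × (1.02 × 10²⁶) × (6.00 × 10⁵) / (0.0881))^(1/3)
  = 4.53 × 10⁷ m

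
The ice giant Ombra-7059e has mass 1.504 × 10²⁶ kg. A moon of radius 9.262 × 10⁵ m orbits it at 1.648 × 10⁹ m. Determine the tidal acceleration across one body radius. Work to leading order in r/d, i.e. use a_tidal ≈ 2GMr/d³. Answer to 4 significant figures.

4.154 × 10⁻⁶ m/s²

Differencing GM/(d−r)² and GM/d² to first order in r/d gives 2GMr/d³.
a_tidal = 2GMr/d³
        = 2 × (6.674 × 10⁻¹¹) × (1.504 × 10²⁶) × (9.262 × 10⁵) / (1.648 × 10⁹)³
        = 4.154 × 10⁻⁶ m/s²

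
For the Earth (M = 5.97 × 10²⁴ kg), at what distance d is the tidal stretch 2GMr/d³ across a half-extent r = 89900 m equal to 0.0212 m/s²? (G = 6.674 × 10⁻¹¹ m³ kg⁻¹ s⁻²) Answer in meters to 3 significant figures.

1.50 × 10⁷ m

2GMr/d³ = a_tidal  ⇒  d = (2GMr / a_tidal)^(1/3)
d = (2 × 6.674×10⁻¹¹ × (5.97 × 10²⁴) × (89900) / (0.0212))^(1/3)
  = 1.50 × 10⁷ m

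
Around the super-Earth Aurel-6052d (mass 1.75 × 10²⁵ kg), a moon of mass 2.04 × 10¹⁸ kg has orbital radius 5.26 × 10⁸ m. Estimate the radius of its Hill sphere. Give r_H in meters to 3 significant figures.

1.78 × 10⁶ m

r_H ≈ a (m/3M)^(1/3)
    = (5.26 × 10⁸) × (2.04 × 10¹⁸ / (3 × 1.75 × 10²⁵))^(1/3)
    = 1.78 × 10⁶ m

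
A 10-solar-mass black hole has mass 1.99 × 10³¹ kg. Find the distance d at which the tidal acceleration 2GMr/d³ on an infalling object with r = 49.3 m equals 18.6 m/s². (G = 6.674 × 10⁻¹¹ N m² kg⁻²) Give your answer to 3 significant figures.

2GMr/d³ = a_tidal  ⇒  d = (2GMr / a_tidal)^(1/3)
d = (2 × 6.674×10⁻¹¹ × (1.99 × 10³¹) × (49.3) / (18.6))^(1/3)
  = 1.92 × 10⁷ m

1.92 × 10⁷ m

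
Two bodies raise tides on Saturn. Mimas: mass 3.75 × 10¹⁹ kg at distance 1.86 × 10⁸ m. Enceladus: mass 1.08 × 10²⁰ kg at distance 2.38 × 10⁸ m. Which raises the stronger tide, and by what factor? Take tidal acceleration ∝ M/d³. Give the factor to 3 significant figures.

Enceladus, by a factor of ≈ 1.37

Tidal stretch scales as M/d³; compute that for each body.
Mimas: (3.75 × 10¹⁹) / (1.86 × 10⁸)³ = 5.828 × 10⁻⁶
Enceladus: (1.08 × 10²⁰) / (2.38 × 10⁸)³ = 8.011 × 10⁻⁶
Ratio (larger/smaller) = 1.37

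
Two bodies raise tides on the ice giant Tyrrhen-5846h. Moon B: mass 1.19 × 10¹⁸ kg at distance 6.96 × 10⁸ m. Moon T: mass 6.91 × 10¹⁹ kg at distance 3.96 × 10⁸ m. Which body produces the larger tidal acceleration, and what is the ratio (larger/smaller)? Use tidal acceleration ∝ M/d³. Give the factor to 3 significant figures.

Moon T, by a factor of ≈ 315

Tidal acceleration ∝ M/d³, so compare M/d³ for each.
Moon B: (1.19 × 10¹⁸) / (6.96 × 10⁸)³ = 3.530 × 10⁻⁹
Moon T: (6.91 × 10¹⁹) / (3.96 × 10⁸)³ = 1.113 × 10⁻⁶
Ratio (larger/smaller) = 315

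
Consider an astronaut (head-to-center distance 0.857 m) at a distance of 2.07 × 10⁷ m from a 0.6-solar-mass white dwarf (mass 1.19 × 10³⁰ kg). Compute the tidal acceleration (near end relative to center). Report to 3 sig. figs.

1.53 × 10⁻² m/s²

Δa = 2GMr/d³
   = 2 × (6.674 × 10⁻¹¹) × (1.19 × 10³⁰) × (0.857) / (2.07 × 10⁷)³
   = 1.53 × 10⁻² m/s²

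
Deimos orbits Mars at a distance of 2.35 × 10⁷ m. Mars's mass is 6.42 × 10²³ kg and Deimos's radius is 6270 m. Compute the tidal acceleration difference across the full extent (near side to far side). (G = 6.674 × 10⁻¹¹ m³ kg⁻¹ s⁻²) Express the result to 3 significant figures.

Δg = 4GMr/d³
   = 4 × (6.674 × 10⁻¹¹) × (6.42 × 10²³) × (6270) / (2.35 × 10⁷)³
   = 8.28 × 10⁻⁵ m/s²

8.28 × 10⁻⁵ m/s²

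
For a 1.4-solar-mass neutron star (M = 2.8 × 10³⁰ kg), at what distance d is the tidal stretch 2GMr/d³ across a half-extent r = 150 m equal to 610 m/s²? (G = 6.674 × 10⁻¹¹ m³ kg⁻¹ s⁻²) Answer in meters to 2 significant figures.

2GMr/d³ = a_tidal  ⇒  d = (2GMr / a_tidal)^(1/3)
d = (2 × 6.674×10⁻¹¹ × (2.8 × 10³⁰) × (150) / (610))^(1/3)
  = 4.5 × 10⁶ m

4.5 × 10⁶ m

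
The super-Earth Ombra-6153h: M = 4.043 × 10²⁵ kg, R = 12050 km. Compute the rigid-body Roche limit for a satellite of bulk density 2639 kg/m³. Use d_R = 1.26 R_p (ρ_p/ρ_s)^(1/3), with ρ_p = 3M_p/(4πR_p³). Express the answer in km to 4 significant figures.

ρ_p = 3M_p/(4πR_p³) = 3 × (4.043 × 10²⁵) / (4π × (1.205 × 10⁷ m)³) = 5516 kg/m³
d_R = 1.26 × 12050 km × (5516/2639)^(1/3)
    = 19410 km

19410 km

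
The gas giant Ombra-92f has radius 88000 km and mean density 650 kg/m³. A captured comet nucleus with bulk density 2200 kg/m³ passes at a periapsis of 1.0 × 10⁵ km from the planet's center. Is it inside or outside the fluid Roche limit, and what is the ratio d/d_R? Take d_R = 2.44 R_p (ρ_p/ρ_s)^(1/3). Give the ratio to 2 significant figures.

d_R = 2.44 × (88000 km) × (650/2200)^(1/3) = 1.430 × 10⁵ km
d/d_R = (1.0 × 10⁵) / (1.430 × 10⁵) = 0.70
Since d/d_R < 1, the body is inside the Roche limit.

inside; d/d_R ≈ 0.70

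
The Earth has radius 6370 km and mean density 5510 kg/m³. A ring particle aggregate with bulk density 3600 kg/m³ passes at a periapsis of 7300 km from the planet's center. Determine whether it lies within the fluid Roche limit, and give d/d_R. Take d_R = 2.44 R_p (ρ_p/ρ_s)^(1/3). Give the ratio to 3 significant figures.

d_R = 2.44 × (6370 km) × (5510/3600)^(1/3) = 17910 km
d/d_R = (7300) / (17910) = 0.408
Since d/d_R < 1, the body is inside the Roche limit.

inside; d/d_R ≈ 0.408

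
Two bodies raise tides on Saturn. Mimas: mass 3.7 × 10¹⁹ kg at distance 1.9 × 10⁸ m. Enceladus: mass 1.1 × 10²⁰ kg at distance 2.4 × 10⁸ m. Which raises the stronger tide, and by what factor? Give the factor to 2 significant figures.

Compare M/d³ for the two perturbers:
Mimas: (3.7 × 10¹⁹) / (1.9 × 10⁸)³ = 5.394 × 10⁻⁶
Enceladus: (1.1 × 10²⁰) / (2.4 × 10⁸)³ = 7.957 × 10⁻⁶
Ratio (larger/smaller) = 1.5

Enceladus, by a factor of ≈ 1.5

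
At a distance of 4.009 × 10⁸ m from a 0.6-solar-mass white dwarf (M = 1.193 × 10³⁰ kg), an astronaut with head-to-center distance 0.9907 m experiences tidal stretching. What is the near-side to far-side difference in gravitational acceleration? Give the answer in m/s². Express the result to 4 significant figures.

Δg = 4GMr/d³
   = 4 × (6.674 × 10⁻¹¹) × (1.193 × 10³⁰) × (0.9907) / (4.009 × 10⁸)³
   = 4.897 × 10⁻⁶ m/s²

4.897 × 10⁻⁶ m/s²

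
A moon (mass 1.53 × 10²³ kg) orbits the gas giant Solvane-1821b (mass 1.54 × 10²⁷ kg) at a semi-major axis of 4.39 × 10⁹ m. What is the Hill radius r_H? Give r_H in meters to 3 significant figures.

1.41 × 10⁸ m

r_H ≈ a (m/3M)^(1/3)
    = (4.39 × 10⁹) × (1.53 × 10²³ / (3 × 1.54 × 10²⁷))^(1/3)
    = 1.41 × 10⁸ m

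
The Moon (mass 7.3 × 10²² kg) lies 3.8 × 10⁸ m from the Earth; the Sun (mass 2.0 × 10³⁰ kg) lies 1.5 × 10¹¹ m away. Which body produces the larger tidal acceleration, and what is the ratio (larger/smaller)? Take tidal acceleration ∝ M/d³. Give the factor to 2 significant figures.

The Moon, by a factor of ≈ 2.2

Tidal acceleration ∝ M/d³, so compare M/d³ for each.
The Moon: (7.3 × 10²²) / (3.8 × 10⁸)³ = 1.330 × 10⁻³
The Sun: (2.0 × 10³⁰) / (1.5 × 10¹¹)³ = 5.926 × 10⁻⁴
Ratio (larger/smaller) = 2.2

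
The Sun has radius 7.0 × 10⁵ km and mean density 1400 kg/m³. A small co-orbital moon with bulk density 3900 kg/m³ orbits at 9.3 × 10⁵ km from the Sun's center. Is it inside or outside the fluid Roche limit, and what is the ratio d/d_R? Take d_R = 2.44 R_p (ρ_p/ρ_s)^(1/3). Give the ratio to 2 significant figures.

d_R = 2.44 × (7.0 × 10⁵ km) × (1400/3900)^(1/3) = 1.214 × 10⁶ km
d/d_R = (9.3 × 10⁵) / (1.214 × 10⁶) = 0.77
Since d/d_R < 1, the body is inside the Roche limit.

inside; d/d_R ≈ 0.77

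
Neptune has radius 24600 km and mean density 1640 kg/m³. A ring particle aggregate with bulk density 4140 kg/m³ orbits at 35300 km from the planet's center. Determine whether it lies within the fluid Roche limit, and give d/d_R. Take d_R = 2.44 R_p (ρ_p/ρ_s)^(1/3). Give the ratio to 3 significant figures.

d_R = 2.44 × (24600 km) × (1640/4140)^(1/3) = 44080 km
d/d_R = (35300) / (44080) = 0.801
Since d/d_R < 1, the body is inside the Roche limit.

inside; d/d_R ≈ 0.801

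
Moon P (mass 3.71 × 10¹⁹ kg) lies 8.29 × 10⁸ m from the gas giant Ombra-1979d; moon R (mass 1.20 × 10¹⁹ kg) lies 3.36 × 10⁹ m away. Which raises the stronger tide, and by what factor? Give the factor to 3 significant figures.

Compare M/d³ for the two perturbers:
Moon P: (3.71 × 10¹⁹) / (8.29 × 10⁸)³ = 6.512 × 10⁻⁸
Moon R: (1.20 × 10¹⁹) / (3.36 × 10⁹)³ = 3.163 × 10⁻¹⁰
Ratio (larger/smaller) = 206

Moon P, by a factor of ≈ 206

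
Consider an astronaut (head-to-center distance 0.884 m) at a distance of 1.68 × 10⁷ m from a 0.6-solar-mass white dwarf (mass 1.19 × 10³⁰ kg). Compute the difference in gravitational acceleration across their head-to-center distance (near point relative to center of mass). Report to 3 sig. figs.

2.96 × 10⁻² m/s²

Δg = 2GMr/d³
   = 2 × (6.674 × 10⁻¹¹) × (1.19 × 10³⁰) × (0.884) / (1.68 × 10⁷)³
   = 2.96 × 10⁻² m/s²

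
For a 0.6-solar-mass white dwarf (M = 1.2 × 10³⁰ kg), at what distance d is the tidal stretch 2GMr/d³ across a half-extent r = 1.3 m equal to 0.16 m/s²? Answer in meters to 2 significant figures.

1.1 × 10⁷ m

2GMr/d³ = a_tidal  ⇒  d = (2GMr / a_tidal)^(1/3)
d = (2 × 6.674×10⁻¹¹ × (1.2 × 10³⁰) × (1.3) / (0.16))^(1/3)
  = 1.1 × 10⁷ m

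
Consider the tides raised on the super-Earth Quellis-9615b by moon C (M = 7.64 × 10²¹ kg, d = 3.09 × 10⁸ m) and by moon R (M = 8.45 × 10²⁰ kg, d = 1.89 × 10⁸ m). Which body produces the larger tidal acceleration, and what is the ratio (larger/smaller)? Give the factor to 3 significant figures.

Compare M/d³ for the two perturbers:
Moon C: (7.64 × 10²¹) / (3.09 × 10⁸)³ = 2.590 × 10⁻⁴
Moon R: (8.45 × 10²⁰) / (1.89 × 10⁸)³ = 1.252 × 10⁻⁴
Ratio (larger/smaller) = 2.07

Moon C, by a factor of ≈ 2.07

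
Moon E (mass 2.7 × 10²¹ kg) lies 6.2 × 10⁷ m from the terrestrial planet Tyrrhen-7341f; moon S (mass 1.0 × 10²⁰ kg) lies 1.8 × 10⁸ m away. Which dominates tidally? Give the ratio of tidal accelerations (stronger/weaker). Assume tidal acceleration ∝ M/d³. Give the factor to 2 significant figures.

Moon E, by a factor of ≈ 660

Tidal acceleration ∝ M/d³, so compare M/d³ for each.
Moon E: (2.7 × 10²¹) / (6.2 × 10⁷)³ = 1.133 × 10⁻²
Moon S: (1.0 × 10²⁰) / (1.8 × 10⁸)³ = 1.715 × 10⁻⁵
Ratio (larger/smaller) = 660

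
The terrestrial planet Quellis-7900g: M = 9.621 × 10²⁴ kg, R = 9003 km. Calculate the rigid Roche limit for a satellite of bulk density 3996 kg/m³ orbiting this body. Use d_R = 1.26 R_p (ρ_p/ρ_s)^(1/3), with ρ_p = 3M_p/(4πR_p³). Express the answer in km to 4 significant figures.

10480 km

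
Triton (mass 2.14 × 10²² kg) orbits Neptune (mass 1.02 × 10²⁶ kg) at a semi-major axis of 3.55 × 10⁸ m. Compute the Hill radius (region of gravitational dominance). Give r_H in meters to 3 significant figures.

1.46 × 10⁷ m

r_H ≈ a (m/3M)^(1/3)
    = (3.55 × 10⁸) × (2.14 × 10²² / (3 × 1.02 × 10²⁶))^(1/3)
    = 1.46 × 10⁷ m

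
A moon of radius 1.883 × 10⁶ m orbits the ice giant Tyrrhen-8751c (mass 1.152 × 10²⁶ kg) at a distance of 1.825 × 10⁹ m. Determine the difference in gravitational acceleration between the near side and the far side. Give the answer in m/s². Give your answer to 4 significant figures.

9.527 × 10⁻⁶ m/s²

a_tidal = 4GMr/d³
        = 4 × (6.674 × 10⁻¹¹) × (1.152 × 10²⁶) × (1.883 × 10⁶) / (1.825 × 10⁹)³
        = 9.527 × 10⁻⁶ m/s²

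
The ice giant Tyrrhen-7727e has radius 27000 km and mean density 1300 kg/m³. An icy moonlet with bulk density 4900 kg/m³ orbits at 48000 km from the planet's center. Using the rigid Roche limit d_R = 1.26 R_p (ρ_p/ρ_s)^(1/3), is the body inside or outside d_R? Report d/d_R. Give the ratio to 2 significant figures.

d_R = 1.26 × (27000 km) × (1300/4900)^(1/3) = 21860 km
d/d_R = (48000) / (21860) = 2.2
Since d/d_R > 1, the body is outside the Roche limit.

outside; d/d_R ≈ 2.2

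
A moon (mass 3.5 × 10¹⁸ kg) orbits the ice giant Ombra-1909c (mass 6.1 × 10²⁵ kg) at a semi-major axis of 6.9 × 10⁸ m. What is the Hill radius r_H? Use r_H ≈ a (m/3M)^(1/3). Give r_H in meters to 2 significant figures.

r_H ≈ a (m/3M)^(1/3)
    = (6.9 × 10⁸) × (3.5 × 10¹⁸ / (3 × 6.1 × 10²⁵))^(1/3)
    = 1.8 × 10⁶ m

1.8 × 10⁶ m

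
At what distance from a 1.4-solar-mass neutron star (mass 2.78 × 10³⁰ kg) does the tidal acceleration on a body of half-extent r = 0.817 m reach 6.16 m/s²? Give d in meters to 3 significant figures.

3.66 × 10⁶ m

2GMr/d³ = a_tidal  ⇒  d = (2GMr / a_tidal)^(1/3)
d = (2 × 6.674×10⁻¹¹ × (2.78 × 10³⁰) × (0.817) / (6.16))^(1/3)
  = 3.66 × 10⁶ m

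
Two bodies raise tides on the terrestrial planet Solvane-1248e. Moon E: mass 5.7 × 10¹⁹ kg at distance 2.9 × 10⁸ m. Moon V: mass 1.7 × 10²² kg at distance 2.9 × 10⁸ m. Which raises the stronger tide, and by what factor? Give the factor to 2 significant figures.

Moon V, by a factor of ≈ 300

Tidal stretch scales as M/d³; compute that for each body.
Moon E: (5.7 × 10¹⁹) / (2.9 × 10⁸)³ = 2.337 × 10⁻⁶
Moon V: (1.7 × 10²²) / (2.9 × 10⁸)³ = 6.970 × 10⁻⁴
Ratio (larger/smaller) = 300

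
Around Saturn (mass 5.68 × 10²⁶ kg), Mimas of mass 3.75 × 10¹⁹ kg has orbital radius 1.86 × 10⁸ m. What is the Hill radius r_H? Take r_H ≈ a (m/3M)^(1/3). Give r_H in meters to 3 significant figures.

5.21 × 10⁵ m

r_H ≈ a (m/3M)^(1/3)
    = (1.86 × 10⁸) × (3.75 × 10¹⁹ / (3 × 5.68 × 10²⁶))^(1/3)
    = 5.21 × 10⁵ m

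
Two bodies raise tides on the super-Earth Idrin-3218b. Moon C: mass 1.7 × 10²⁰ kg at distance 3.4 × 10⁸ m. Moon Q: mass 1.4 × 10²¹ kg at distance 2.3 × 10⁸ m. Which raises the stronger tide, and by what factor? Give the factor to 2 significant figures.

Moon Q, by a factor of ≈ 27

Tidal acceleration ∝ M/d³, so compare M/d³ for each.
Moon C: (1.7 × 10²⁰) / (3.4 × 10⁸)³ = 4.325 × 10⁻⁶
Moon Q: (1.4 × 10²¹) / (2.3 × 10⁸)³ = 1.151 × 10⁻⁴
Ratio (larger/smaller) = 27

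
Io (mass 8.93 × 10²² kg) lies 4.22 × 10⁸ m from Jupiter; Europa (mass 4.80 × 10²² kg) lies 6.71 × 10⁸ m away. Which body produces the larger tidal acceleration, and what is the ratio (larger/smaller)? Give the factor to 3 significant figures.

Compare M/d³ for the two perturbers:
Io: (8.93 × 10²²) / (4.22 × 10⁸)³ = 1.188 × 10⁻³
Europa: (4.80 × 10²²) / (6.71 × 10⁸)³ = 1.589 × 10⁻⁴
Ratio (larger/smaller) = 7.48

Io, by a factor of ≈ 7.48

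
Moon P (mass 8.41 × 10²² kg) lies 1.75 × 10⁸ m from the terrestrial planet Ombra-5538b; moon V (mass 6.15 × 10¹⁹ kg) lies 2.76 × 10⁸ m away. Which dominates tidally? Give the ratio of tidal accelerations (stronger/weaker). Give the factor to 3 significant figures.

Compare M/d³ for the two perturbers:
Moon P: (8.41 × 10²²) / (1.75 × 10⁸)³ = 1.569 × 10⁻²
Moon V: (6.15 × 10¹⁹) / (2.76 × 10⁸)³ = 2.925 × 10⁻⁶
Ratio (larger/smaller) = 5360

Moon P, by a factor of ≈ 5360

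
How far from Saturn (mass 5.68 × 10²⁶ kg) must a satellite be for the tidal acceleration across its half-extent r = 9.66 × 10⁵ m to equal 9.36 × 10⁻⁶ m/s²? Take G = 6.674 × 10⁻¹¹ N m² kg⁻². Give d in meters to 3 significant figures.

1.99 × 10⁹ m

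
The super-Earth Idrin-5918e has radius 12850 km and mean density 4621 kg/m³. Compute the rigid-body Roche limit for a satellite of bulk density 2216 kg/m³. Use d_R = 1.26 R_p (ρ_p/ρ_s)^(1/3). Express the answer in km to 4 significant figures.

20690 km

d_R = 1.26 × 12850 km × (4621/2216)^(1/3)
    = 20690 km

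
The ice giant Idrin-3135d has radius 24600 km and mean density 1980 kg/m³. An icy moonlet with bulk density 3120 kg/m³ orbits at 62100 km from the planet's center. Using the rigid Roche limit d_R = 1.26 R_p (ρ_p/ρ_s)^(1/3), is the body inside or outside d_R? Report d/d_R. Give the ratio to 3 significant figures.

d_R = 1.26 × (24600 km) × (1980/3120)^(1/3) = 26640 km
d/d_R = (62100) / (26640) = 2.33
Since d/d_R > 1, the body is outside the Roche limit.

outside; d/d_R ≈ 2.33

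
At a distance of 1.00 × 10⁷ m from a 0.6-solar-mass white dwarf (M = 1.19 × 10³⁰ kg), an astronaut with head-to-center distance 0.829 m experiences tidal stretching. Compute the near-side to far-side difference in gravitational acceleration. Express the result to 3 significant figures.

2.63 × 10⁻¹ m/s²

Δg = 4GMr/d³
   = 4 × (6.674 × 10⁻¹¹) × (1.19 × 10³⁰) × (0.829) / (1.00 × 10⁷)³
   = 2.63 × 10⁻¹ m/s²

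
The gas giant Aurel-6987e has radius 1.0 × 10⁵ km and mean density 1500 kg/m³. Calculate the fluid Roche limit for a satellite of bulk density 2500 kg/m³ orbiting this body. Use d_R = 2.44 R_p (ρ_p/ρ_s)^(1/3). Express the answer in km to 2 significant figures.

d_R = 2.44 × 1.0 × 10⁵ km × (1500/2500)^(1/3)
    = 2.1 × 10⁵ km

2.1 × 10⁵ km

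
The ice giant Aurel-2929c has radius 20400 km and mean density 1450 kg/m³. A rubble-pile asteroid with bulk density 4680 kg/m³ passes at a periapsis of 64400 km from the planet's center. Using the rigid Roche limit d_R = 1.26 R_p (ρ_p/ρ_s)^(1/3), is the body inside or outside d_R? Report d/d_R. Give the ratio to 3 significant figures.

outside; d/d_R ≈ 3.70

d_R = 1.26 × (20400 km) × (1450/4680)^(1/3) = 17390 km
d/d_R = (64400) / (17390) = 3.70
Since d/d_R > 1, the body is outside the Roche limit.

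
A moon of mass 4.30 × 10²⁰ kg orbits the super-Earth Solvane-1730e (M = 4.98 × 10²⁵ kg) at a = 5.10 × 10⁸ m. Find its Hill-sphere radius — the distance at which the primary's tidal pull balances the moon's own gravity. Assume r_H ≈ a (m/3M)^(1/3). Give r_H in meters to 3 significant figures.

7.25 × 10⁶ m

r_H ≈ a (m/3M)^(1/3)
    = (5.10 × 10⁸) × (4.30 × 10²⁰ / (3 × 4.98 × 10²⁵))^(1/3)
    = 7.25 × 10⁶ m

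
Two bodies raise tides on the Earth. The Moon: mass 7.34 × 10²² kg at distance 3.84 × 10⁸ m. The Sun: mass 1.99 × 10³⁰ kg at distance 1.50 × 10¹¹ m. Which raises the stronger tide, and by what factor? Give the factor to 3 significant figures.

The tide-raising term goes as M/d³ (the gradient of a 1/d² field).
The Moon: (7.34 × 10²²) / (3.84 × 10⁸)³ = 1.296 × 10⁻³
The Sun: (1.99 × 10³⁰) / (1.50 × 10¹¹)³ = 5.896 × 10⁻⁴
Ratio (larger/smaller) = 2.20

The Moon, by a factor of ≈ 2.20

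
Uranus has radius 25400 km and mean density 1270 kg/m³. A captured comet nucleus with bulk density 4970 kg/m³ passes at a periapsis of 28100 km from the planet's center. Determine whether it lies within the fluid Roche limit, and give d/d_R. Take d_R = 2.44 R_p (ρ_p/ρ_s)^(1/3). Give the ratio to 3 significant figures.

d_R = 2.44 × (25400 km) × (1270/4970)^(1/3) = 39330 km
d/d_R = (28100) / (39330) = 0.714
Since d/d_R < 1, the body is inside the Roche limit.

inside; d/d_R ≈ 0.714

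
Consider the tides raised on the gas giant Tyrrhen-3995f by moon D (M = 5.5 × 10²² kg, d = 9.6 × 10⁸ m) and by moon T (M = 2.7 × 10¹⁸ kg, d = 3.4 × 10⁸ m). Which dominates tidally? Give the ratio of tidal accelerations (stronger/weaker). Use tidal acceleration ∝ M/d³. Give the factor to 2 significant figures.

Moon D, by a factor of ≈ 900

Tidal stretch scales as M/d³; compute that for each body.
Moon D: (5.5 × 10²²) / (9.6 × 10⁸)³ = 6.217 × 10⁻⁵
Moon T: (2.7 × 10¹⁸) / (3.4 × 10⁸)³ = 6.870 × 10⁻⁸
Ratio (larger/smaller) = 900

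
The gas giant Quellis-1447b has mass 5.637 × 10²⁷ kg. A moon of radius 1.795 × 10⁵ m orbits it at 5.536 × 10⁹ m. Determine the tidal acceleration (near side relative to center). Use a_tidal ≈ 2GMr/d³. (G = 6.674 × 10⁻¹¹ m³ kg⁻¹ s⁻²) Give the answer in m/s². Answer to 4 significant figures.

Since r ≪ d, expand the inverse-square field across one radius to get the leading 2GMr/d³ term.
Δg = 2GMr/d³
   = 2 × (6.674 × 10⁻¹¹) × (5.637 × 10²⁷) × (1.795 × 10⁵) / (5.536 × 10⁹)³
   = 7.961 × 10⁻⁷ m/s²

7.961 × 10⁻⁷ m/s²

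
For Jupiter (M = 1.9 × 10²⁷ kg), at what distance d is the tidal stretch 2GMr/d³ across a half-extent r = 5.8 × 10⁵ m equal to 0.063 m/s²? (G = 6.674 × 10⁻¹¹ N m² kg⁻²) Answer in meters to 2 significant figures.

2GMr/d³ = a_tidal  ⇒  d = (2GMr / a_tidal)^(1/3)
d = (2 × 6.674×10⁻¹¹ × (1.9 × 10²⁷) × (5.8 × 10⁵) / (0.063))^(1/3)
  = 1.3 × 10⁸ m

1.3 × 10⁸ m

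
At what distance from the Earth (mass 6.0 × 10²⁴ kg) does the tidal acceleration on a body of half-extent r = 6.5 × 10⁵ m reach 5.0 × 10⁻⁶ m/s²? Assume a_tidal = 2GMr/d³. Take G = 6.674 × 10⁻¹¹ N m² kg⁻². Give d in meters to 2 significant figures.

4.7 × 10⁸ m

2GMr/d³ = a_tidal  ⇒  d = (2GMr / a_tidal)^(1/3)
d = (2 × 6.674×10⁻¹¹ × (6.0 × 10²⁴) × (6.5 × 10⁵) / (5.0 × 10⁻⁶))^(1/3)
  = 4.7 × 10⁸ m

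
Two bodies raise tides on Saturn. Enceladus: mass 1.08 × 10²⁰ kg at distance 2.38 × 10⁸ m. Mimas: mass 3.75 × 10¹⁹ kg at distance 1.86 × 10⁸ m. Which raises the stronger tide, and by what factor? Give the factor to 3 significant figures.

The tide-raising term goes as M/d³ (the gradient of a 1/d² field).
Enceladus: (1.08 × 10²⁰) / (2.38 × 10⁸)³ = 8.011 × 10⁻⁶
Mimas: (3.75 × 10¹⁹) / (1.86 × 10⁸)³ = 5.828 × 10⁻⁶
Ratio (larger/smaller) = 1.37

Enceladus, by a factor of ≈ 1.37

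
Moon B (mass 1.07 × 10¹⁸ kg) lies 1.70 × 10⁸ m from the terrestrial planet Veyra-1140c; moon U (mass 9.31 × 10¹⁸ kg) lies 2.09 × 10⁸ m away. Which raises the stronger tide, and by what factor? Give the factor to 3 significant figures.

The tide-raising term goes as M/d³ (the gradient of a 1/d² field).
Moon B: (1.07 × 10¹⁸) / (1.70 × 10⁸)³ = 2.178 × 10⁻⁷
Moon U: (9.31 × 10¹⁸) / (2.09 × 10⁸)³ = 1.020 × 10⁻⁶
Ratio (larger/smaller) = 4.68

Moon U, by a factor of ≈ 4.68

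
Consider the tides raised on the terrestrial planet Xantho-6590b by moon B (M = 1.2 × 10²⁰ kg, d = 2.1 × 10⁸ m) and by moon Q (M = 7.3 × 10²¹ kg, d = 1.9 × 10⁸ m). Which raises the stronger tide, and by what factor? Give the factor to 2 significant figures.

The tide-raising term goes as M/d³ (the gradient of a 1/d² field).
Moon B: (1.2 × 10²⁰) / (2.1 × 10⁸)³ = 1.296 × 10⁻⁵
Moon Q: (7.3 × 10²¹) / (1.9 × 10⁸)³ = 1.064 × 10⁻³
Ratio (larger/smaller) = 82

Moon Q, by a factor of ≈ 82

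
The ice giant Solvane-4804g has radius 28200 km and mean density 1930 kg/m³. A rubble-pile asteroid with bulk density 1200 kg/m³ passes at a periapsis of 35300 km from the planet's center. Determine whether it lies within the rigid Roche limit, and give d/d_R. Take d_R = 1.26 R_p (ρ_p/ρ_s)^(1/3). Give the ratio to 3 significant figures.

inside; d/d_R ≈ 0.848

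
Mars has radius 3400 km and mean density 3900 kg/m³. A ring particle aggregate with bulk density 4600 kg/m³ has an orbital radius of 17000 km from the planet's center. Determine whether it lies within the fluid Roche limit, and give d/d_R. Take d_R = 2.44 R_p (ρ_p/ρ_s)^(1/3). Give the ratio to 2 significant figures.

d_R = 2.44 × (3400 km) × (3900/4600)^(1/3) = 7852 km
d/d_R = (17000) / (7852) = 2.2
Since d/d_R > 1, the body is outside the Roche limit.

outside; d/d_R ≈ 2.2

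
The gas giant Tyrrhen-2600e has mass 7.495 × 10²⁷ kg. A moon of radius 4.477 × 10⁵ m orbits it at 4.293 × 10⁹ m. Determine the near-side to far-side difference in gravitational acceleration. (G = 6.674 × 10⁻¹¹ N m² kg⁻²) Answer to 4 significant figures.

Differencing GM/(d−r)² and GM/(d+r)² to first order in r/d gives 4GMr/d³.
a_tidal = 4GMr/d³
        = 4 × (6.674 × 10⁻¹¹) × (7.495 × 10²⁷) × (4.477 × 10⁵) / (4.293 × 10⁹)³
        = 1.132 × 10⁻⁵ m/s²

1.132 × 10⁻⁵ m/s²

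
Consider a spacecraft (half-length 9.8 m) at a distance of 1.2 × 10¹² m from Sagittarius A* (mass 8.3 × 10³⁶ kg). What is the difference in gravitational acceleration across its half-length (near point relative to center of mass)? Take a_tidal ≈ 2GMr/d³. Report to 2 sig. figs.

The tidal stretch is the gradient of GM/d² times the body's extent r, hence the 1/d³ dependence.
Δa = 2GMr/d³
   = 2 × (6.674 × 10⁻¹¹) × (8.3 × 10³⁶) × (9.8) / (1.2 × 10¹²)³
   = 6.3 × 10⁻⁹ m/s²

6.3 × 10⁻⁹ m/s²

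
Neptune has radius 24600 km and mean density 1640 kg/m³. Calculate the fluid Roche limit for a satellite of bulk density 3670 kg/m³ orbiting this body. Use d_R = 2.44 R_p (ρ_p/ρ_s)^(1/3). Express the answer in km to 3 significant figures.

d_R = 2.44 × 24600 km × (1640/3670)^(1/3)
    = 45900 km

45900 km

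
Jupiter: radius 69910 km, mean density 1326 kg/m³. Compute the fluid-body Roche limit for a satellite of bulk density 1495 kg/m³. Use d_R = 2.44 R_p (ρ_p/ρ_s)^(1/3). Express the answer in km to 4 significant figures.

1.639 × 10⁵ km

d_R = 2.44 × 69910 km × (1326/1495)^(1/3)
    = 1.639 × 10⁵ km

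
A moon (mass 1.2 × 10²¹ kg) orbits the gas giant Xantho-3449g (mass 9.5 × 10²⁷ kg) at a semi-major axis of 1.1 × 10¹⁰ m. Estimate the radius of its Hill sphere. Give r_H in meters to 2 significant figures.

3.8 × 10⁷ m

r_H ≈ a (m/3M)^(1/3)
    = (1.1 × 10¹⁰) × (1.2 × 10²¹ / (3 × 9.5 × 10²⁷))^(1/3)
    = 3.8 × 10⁷ m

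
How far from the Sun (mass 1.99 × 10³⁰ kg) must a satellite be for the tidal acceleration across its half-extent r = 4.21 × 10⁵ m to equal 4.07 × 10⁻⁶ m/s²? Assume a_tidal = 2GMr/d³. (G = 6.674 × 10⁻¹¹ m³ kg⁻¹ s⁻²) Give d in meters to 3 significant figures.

3.02 × 10¹⁰ m

2GMr/d³ = a_tidal  ⇒  d = (2GMr / a_tidal)^(1/3)
d = (2 × 6.674×10⁻¹¹ × (1.99 × 10³⁰) × (4.21 × 10⁵) / (4.07 × 10⁻⁶))^(1/3)
  = 3.02 × 10¹⁰ m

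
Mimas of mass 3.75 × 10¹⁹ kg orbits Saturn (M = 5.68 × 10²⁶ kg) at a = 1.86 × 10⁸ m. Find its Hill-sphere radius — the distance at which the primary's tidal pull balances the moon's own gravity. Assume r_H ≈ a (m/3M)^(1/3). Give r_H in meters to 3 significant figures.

5.21 × 10⁵ m

r_H ≈ a (m/3M)^(1/3)
    = (1.86 × 10⁸) × (3.75 × 10¹⁹ / (3 × 5.68 × 10²⁶))^(1/3)
    = 5.21 × 10⁵ m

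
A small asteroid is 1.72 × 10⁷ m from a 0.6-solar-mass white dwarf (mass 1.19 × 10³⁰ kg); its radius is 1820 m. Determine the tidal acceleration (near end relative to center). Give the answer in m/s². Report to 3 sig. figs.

Δa = 2GMr/d³
   = 2 × (6.674 × 10⁻¹¹) × (1.19 × 10³⁰) × (1820) / (1.72 × 10⁷)³
   = 5.68 × 10¹ m/s²

5.68 × 10¹ m/s²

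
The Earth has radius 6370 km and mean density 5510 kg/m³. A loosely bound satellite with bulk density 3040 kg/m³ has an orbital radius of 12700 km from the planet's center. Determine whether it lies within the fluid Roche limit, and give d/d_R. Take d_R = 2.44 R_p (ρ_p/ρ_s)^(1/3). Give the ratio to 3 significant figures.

d_R = 2.44 × (6370 km) × (5510/3040)^(1/3) = 18950 km
d/d_R = (12700) / (18950) = 0.670
Since d/d_R < 1, the body is inside the Roche limit.

inside; d/d_R ≈ 0.670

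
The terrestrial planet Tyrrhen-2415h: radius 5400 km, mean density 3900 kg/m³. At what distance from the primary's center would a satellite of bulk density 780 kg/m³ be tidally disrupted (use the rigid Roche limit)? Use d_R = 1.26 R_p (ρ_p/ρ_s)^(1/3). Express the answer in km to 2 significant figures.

12000 km

d_R = 1.26 × 5400 km × (3900/780)^(1/3)
    = 12000 km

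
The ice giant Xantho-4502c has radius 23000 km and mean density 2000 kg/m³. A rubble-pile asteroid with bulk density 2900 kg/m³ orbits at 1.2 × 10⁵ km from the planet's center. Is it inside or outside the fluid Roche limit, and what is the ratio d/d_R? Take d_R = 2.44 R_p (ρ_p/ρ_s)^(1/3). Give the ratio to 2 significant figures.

d_R = 2.44 × (23000 km) × (2000/2900)^(1/3) = 49580 km
d/d_R = (1.2 × 10⁵) / (49580) = 2.4
Since d/d_R > 1, the body is outside the Roche limit.

outside; d/d_R ≈ 2.4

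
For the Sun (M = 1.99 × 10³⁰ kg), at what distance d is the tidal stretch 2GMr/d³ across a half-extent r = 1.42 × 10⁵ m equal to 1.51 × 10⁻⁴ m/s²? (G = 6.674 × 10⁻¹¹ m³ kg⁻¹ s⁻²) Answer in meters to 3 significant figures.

2GMr/d³ = a_tidal  ⇒  d = (2GMr / a_tidal)^(1/3)
d = (2 × 6.674×10⁻¹¹ × (1.99 × 10³⁰) × (1.42 × 10⁵) / (1.51 × 10⁻⁴))^(1/3)
  = 6.30 × 10⁹ m

6.30 × 10⁹ m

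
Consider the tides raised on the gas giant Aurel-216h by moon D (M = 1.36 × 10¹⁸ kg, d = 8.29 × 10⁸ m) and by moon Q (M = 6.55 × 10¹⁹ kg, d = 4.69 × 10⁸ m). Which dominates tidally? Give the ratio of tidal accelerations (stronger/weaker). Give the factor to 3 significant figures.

Moon Q, by a factor of ≈ 266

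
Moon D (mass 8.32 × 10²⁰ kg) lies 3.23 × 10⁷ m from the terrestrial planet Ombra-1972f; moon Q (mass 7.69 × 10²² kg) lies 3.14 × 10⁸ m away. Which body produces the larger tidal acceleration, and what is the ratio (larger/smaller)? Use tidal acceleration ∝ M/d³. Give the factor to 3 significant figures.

Compare M/d³ for the two perturbers:
Moon D: (8.32 × 10²⁰) / (3.23 × 10⁷)³ = 2.469 × 10⁻²
Moon Q: (7.69 × 10²²) / (3.14 × 10⁸)³ = 2.484 × 10⁻³
Ratio (larger/smaller) = 9.94

Moon D, by a factor of ≈ 9.94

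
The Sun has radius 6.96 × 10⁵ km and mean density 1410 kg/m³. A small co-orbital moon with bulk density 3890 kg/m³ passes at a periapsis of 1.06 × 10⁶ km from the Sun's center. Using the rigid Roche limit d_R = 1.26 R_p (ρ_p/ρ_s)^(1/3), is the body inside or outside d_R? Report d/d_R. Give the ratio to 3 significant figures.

d_R = 1.26 × (6.96 × 10⁵ km) × (1410/3890)^(1/3) = 6.253 × 10⁵ km
d/d_R = (1.06 × 10⁶) / (6.253 × 10⁵) = 1.70
Since d/d_R > 1, the body is outside the Roche limit.

outside; d/d_R ≈ 1.70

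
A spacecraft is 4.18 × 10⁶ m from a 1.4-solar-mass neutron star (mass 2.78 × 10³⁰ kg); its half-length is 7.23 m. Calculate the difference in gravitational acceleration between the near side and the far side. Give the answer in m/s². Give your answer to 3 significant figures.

7.35 × 10¹ m/s²

Differencing GM/(d−r)² and GM/(d+r)² to first order in r/d gives 4GMr/d³.
Δa = 4GMr/d³
   = 4 × (6.674 × 10⁻¹¹) × (2.78 × 10³⁰) × (7.23) / (4.18 × 10⁶)³
   = 7.35 × 10¹ m/s²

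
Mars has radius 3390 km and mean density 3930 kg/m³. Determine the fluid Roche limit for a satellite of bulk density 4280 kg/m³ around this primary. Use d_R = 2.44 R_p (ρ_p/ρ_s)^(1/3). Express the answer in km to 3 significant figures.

d_R = 2.44 × 3390 km × (3930/4280)^(1/3)
    = 8040 km

8040 km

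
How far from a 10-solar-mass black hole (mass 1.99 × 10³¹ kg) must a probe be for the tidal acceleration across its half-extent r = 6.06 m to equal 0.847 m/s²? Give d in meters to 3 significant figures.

2GMr/d³ = a_tidal  ⇒  d = (2GMr / a_tidal)^(1/3)
d = (2 × 6.674×10⁻¹¹ × (1.99 × 10³¹) × (6.06) / (0.847))^(1/3)
  = 2.67 × 10⁷ m

2.67 × 10⁷ m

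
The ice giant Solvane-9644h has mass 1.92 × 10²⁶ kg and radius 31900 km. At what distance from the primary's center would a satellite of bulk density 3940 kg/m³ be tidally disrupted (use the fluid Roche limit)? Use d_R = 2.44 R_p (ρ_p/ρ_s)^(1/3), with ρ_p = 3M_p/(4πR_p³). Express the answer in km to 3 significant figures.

55300 km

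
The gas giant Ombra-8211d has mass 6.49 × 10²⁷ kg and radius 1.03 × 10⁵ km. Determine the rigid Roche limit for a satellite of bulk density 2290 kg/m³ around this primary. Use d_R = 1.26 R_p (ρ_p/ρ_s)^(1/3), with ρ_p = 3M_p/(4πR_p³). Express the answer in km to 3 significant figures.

ρ_p = 3M_p/(4πR_p³) = 3 × (6.49 × 10²⁷) / (4π × (1.03 × 10⁸ m)³) = 1420 kg/m³
d_R = 1.26 × 1.03 × 10⁵ km × (1420/2290)^(1/3)
    = 1.11 × 10⁵ km

1.11 × 10⁵ km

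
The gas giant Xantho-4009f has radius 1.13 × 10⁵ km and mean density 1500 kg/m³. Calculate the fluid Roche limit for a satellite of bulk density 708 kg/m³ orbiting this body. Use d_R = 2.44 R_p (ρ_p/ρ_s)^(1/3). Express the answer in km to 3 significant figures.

3.54 × 10⁵ km

d_R = 2.44 × 1.13 × 10⁵ km × (1500/708)^(1/3)
    = 3.54 × 10⁵ km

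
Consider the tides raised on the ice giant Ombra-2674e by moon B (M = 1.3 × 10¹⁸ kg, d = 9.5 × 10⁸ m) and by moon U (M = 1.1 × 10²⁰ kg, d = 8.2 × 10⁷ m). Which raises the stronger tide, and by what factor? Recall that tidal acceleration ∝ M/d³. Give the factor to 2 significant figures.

Tidal acceleration ∝ M/d³, so compare M/d³ for each.
Moon B: (1.3 × 10¹⁸) / (9.5 × 10⁸)³ = 1.516 × 10⁻⁹
Moon U: (1.1 × 10²⁰) / (8.2 × 10⁷)³ = 1.995 × 10⁻⁴
Ratio (larger/smaller) = 1.3 × 10⁵

Moon U, by a factor of ≈ 1.3 × 10⁵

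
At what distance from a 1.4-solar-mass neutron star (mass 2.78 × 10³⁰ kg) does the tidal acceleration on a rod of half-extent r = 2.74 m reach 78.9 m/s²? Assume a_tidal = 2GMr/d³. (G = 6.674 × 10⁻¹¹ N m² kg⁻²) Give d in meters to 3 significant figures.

2.34 × 10⁶ m

2GMr/d³ = a_tidal  ⇒  d = (2GMr / a_tidal)^(1/3)
d = (2 × 6.674×10⁻¹¹ × (2.78 × 10³⁰) × (2.74) / (78.9))^(1/3)
  = 2.34 × 10⁶ m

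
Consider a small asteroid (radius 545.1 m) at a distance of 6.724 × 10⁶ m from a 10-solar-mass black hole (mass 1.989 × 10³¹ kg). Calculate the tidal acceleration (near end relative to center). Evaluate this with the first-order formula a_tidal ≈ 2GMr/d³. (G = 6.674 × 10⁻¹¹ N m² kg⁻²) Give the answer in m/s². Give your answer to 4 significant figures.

4.760 × 10³ m/s²

Differencing GM/(d−r)² and GM/d² to first order in r/d gives 2GMr/d³.
Δa = 2GMr/d³
   = 2 × (6.674 × 10⁻¹¹) × (1.989 × 10³¹) × (545.1) / (6.724 × 10⁶)³
   = 4.760 × 10³ m/s²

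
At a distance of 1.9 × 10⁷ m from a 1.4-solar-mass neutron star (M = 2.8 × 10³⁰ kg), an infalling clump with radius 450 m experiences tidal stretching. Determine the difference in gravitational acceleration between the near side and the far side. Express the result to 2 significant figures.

4.9 × 10¹ m/s²

The field gradient is 2GM/d³; across the full diameter 2r the difference is 4GMr/d³.
Δa = 4GMr/d³
   = 4 × (6.674 × 10⁻¹¹) × (2.8 × 10³⁰) × (450) / (1.9 × 10⁷)³
   = 4.9 × 10¹ m/s²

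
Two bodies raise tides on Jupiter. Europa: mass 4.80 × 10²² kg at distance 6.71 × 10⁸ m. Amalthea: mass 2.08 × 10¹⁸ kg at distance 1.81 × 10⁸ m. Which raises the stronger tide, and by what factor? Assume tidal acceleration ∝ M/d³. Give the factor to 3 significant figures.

Europa, by a factor of ≈ 453

Compare M/d³ for the two perturbers:
Europa: (4.80 × 10²²) / (6.71 × 10⁸)³ = 1.589 × 10⁻⁴
Amalthea: (2.08 × 10¹⁸) / (1.81 × 10⁸)³ = 3.508 × 10⁻⁷
Ratio (larger/smaller) = 453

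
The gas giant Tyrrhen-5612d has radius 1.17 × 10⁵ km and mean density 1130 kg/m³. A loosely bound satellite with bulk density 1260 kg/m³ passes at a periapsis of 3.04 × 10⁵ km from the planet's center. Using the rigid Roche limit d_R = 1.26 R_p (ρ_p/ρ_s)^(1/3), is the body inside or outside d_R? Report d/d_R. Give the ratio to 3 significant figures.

outside; d/d_R ≈ 2.14

d_R = 1.26 × (1.17 × 10⁵ km) × (1130/1260)^(1/3) = 1.422 × 10⁵ km
d/d_R = (3.04 × 10⁵) / (1.422 × 10⁵) = 2.14
Since d/d_R > 1, the body is outside the Roche limit.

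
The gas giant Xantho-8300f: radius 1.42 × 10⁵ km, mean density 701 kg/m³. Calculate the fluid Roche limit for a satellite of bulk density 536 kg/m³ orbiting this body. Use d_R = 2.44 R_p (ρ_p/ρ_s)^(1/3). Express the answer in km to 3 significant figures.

3.79 × 10⁵ km

d_R = 2.44 × 1.42 × 10⁵ km × (701/536)^(1/3)
    = 3.79 × 10⁵ km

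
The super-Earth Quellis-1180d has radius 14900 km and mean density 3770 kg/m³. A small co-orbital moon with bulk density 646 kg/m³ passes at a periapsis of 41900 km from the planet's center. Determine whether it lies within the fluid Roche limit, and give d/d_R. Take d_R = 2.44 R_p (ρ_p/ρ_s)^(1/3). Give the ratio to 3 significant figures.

d_R = 2.44 × (14900 km) × (3770/646)^(1/3) = 65460 km
d/d_R = (41900) / (65460) = 0.640
Since d/d_R < 1, the body is inside the Roche limit.

inside; d/d_R ≈ 0.640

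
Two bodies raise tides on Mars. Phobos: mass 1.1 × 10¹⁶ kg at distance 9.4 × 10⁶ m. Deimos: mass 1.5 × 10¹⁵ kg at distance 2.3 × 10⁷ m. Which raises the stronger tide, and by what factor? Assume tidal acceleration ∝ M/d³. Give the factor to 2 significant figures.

The tide-raising term goes as M/d³ (the gradient of a 1/d² field).
Phobos: (1.1 × 10¹⁶) / (9.4 × 10⁶)³ = 1.324 × 10⁻⁵
Deimos: (1.5 × 10¹⁵) / (2.3 × 10⁷)³ = 1.233 × 10⁻⁷
Ratio (larger/smaller) = 110

Phobos, by a factor of ≈ 110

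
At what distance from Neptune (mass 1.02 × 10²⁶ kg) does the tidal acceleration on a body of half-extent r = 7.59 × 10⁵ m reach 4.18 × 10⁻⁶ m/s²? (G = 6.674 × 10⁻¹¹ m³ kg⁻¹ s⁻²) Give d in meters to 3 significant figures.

1.35 × 10⁹ m

2GMr/d³ = a_tidal  ⇒  d = (2GMr / a_tidal)^(1/3)
d = (2 × 6.674×10⁻¹¹ × (1.02 × 10²⁶) × (7.59 × 10⁵) / (4.18 × 10⁻⁶))^(1/3)
  = 1.35 × 10⁹ m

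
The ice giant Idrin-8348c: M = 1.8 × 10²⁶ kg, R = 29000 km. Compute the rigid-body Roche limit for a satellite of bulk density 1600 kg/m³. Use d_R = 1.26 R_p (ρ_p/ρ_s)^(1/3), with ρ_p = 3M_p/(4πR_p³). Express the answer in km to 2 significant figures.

38000 km

ρ_p = 3M_p/(4πR_p³) = 3 × (1.8 × 10²⁶) / (4π × (2.9 × 10⁷ m)³) = 1800 kg/m³
d_R = 1.26 × 29000 km × (1800/1600)^(1/3)
    = 38000 km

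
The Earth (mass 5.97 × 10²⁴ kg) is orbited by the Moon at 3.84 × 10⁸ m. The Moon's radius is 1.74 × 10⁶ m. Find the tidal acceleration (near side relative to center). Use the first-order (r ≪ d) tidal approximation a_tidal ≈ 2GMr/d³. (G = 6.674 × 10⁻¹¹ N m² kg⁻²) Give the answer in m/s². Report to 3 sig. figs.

2.45 × 10⁻⁵ m/s²

Differencing GM/(d−r)² and GM/d² to first order in r/d gives 2GMr/d³.
Δg = 2GMr/d³
   = 2 × (6.674 × 10⁻¹¹) × (5.97 × 10²⁴) × (1.74 × 10⁶) / (3.84 × 10⁸)³
   = 2.45 × 10⁻⁵ m/s²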